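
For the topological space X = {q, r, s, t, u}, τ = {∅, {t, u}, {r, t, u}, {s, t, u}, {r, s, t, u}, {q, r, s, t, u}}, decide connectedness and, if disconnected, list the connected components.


(X, τ) is connected.

Find clopen sets (U ∈ τ with X ∖ U ∈ τ):
  U = ∅, X ∖ U = {q, r, s, t, u} — both open, so U is clopen.
  U = {q, r, s, t, u}, X ∖ U = ∅ — both open, so U is clopen.
Only trivial clopens (∅ and X) exist, so (X, τ) is connected.
Compute connected components by grouping points that agree on all clopens:
  component: {q, r, s, t, u}


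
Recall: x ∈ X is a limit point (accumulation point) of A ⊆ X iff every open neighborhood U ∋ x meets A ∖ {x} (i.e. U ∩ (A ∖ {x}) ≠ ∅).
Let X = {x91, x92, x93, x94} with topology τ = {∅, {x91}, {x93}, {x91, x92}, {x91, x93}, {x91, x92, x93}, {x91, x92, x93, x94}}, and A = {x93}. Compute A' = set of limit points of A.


A' = {x94}

For each x ∈ X, list the open sets U ∈ τ with x ∈ U, then check whether U ∩ (A ∖ {x}) ≠ ∅ for every such U.
  x = x91: open {x91} ∋ x has {x91} ∩ (A ∖ {x91}) = ∅, so x is NOT a limit point.
  x = x92: open {x91, x92} ∋ x has {x91, x92} ∩ (A ∖ {x92}) = ∅, so x is NOT a limit point.
  x = x93: open {x93} ∋ x has {x93} ∩ (A ∖ {x93}) = ∅, so x is NOT a limit point.
  x = x94: opens ∋ x are {x91, x92, x93, x94}; each meets A ∖ {x94}, so x IS a limit point.
Collecting: A' = {x94}.


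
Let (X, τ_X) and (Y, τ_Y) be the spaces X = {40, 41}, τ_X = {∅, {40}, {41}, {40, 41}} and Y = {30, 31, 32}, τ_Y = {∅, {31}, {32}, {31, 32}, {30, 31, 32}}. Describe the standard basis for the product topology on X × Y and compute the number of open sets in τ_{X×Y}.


Basis B = {∅ × ∅, {40} × {31}, {40} × {32}, {41} × {31}, {41} × {32}, {40} × {31, 32}, {40, 41} × {31}, {40, 41} × {32}, {41} × {31, 32}, {40} × {30, 31, 32}, {41} × {30, 31, 32}, {40, 41} × {31, 32}, {40, 41} × {30, 31, 32}}; |τ_{X×Y}| = 25.

Enumerate products U × V with U ∈ τ_X, V ∈ τ_Y (deduplicated):
  ∅ × ∅ = {} (∅)
  {40} × {31} = {(40,31)}
  {40} × {32} = {(40,32)}
  {41} × {31} = {(41,31)}
  {41} × {32} = {(41,32)}
  {40} × {31, 32} = {(40,31), (40,32)}
  {40, 41} × {31} = {(40,31), (41,31)}
  {40, 41} × {32} = {(40,32), (41,32)}
  {41} × {31, 32} = {(41,31), (41,32)}
  {40} × {30, 31, 32} = {(40,30), (40,31), (40,32)}
  {41} × {30, 31, 32} = {(41,30), (41,31), (41,32)}
  {40, 41} × {31, 32} = {(40,31), (40,32), (41,31), (41,32)}
  {40, 41} × {30, 31, 32} = {(40,30), (40,31), (40,32), (41,30), (41,31), (41,32)}
These 13 distinct sets form the basis B.
Close under arbitrary unions to get τ_{X×Y}; counting gives |τ_{X×Y}| = 25.


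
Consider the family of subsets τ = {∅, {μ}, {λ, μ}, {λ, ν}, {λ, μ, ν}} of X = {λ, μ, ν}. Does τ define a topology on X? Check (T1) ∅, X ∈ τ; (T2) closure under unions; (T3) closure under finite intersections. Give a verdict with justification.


τ is NOT a topology on X.

Axiom (T1): ∅ ∈ τ? Yes; X ∈ τ? Yes.
Axiom (T2/T3): check pairwise unions and intersections of members of τ.
Counterexample for (T3): {λ, μ} ∩ {λ, ν} = {λ} ∉ τ. Therefore τ is NOT a topology.


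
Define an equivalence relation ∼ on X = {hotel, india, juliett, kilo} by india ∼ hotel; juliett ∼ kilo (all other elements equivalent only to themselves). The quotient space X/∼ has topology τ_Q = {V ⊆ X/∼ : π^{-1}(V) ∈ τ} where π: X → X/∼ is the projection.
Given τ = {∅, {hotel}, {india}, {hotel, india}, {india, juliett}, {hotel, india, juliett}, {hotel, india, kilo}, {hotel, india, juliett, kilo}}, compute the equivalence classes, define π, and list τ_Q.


X/∼ = {[hotel=india], [juliett=kilo]}; |τ_Q| = 3.

Equivalence classes: [hotel=india], [juliett=kilo].
Quotient map π: X → X/∼ sends hotel ↦ [hotel=india], india ↦ [hotel=india], juliett ↦ [juliett=kilo], kilo ↦ [juliett=kilo].
For each subset V ⊆ X/∼, compute π^{-1}(V) ⊆ X and check whether π^{-1}(V) ∈ τ. V is open in τ_Q iff π^{-1}(V) ∈ τ.
  V = {}: π^{-1}(V) = ∅ ∈ τ ✓.
  V = {[hotel=india]}: π^{-1}(V) = {hotel, india} ∈ τ ✓.
  V = {[juliett=kilo]}: π^{-1}(V) = {juliett, kilo} ∉ τ ✗.
  V = {[hotel=india], [juliett=kilo]}: π^{-1}(V) = {hotel, india, juliett, kilo} ∈ τ ✓.
Open sets in the quotient: τ_Q = {{}, {[hotel=india]}, {[hotel=india], [juliett=kilo]}} (3 elements).


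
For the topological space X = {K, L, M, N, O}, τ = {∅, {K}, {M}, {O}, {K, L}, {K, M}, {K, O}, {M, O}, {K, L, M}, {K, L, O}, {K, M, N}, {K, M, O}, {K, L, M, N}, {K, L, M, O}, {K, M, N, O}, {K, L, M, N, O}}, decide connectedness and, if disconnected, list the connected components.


(X, τ) is disconnected; components = [{O}, {K, L, M, N}].

Find clopen sets (U ∈ τ with X ∖ U ∈ τ):
  U = ∅, X ∖ U = {K, L, M, N, O} — both open, so U is clopen.
  U = {O}, X ∖ U = {K, L, M, N} — both open, so U is clopen.
  U = {K, L, M, N}, X ∖ U = {O} — both open, so U is clopen.
  U = {K, L, M, N, O}, X ∖ U = ∅ — both open, so U is clopen.
Nontrivial clopen(s) exist: e.g. {K, L, M, N}. So (X, τ) is disconnected.
Compute connected components by grouping points that agree on all clopens:
  component: {O}
  component: {K, L, M, N}


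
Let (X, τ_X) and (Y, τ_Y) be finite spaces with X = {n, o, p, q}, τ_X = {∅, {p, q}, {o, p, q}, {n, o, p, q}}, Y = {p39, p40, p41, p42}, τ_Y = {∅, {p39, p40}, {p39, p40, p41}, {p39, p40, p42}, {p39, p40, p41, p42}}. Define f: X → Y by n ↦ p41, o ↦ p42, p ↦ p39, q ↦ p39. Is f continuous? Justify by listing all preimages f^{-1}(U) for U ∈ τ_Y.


f is NOT continuous.

Compute f^{-1}(U) for each U ∈ τ_Y:
  U = ∅: f^{-1}(U) = ∅ ∈ τ_X ✓.
  U = {p39, p40}: f^{-1}(U) = {p, q} ∈ τ_X ✓.
  U = {p39, p40, p41}: f^{-1}(U) = {n, p, q} ∉ τ_X ✗.
  U = {p39, p40, p42}: f^{-1}(U) = {o, p, q} ∈ τ_X ✓.
  U = {p39, p40, p41, p42}: f^{-1}(U) = {n, o, p, q} ∈ τ_X ✓.
Found U = {p39, p40, p41} with f^{-1}(U) = {n, p, q} not in τ_X. Therefore f is NOT continuous.


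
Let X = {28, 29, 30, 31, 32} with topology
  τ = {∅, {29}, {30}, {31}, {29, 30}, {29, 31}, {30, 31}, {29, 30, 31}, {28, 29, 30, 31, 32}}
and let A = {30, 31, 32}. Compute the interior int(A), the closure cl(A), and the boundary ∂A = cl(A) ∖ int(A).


int(A) = {30, 31}, cl(A) = {28, 30, 31, 32}, ∂A = {28, 32}.

Closed sets in (X, τ) are complements of opens:
  closed(X, τ) = {∅, {28, 32}, {28, 29, 32}, {28, 30, 32}, {28, 31, 32}, {28, 29, 30, 32}, {28, 29, 31, 32}, {28, 30, 31, 32}, {28, 29, 30, 31, 32}}.
int(A) = ⋃ {U ∈ τ : U ⊆ A}. Opens contained in A: ∅, {30}, {31}, {30, 31}.
Taking the union of these: int(A) = {30, 31}.
cl(A) = ⋂ {C closed : A ⊆ C}. Closed sets containing A: {28, 30, 31, 32}, {28, 29, 30, 31, 32}.
Intersecting these: cl(A) = {28, 30, 31, 32}.
∂A = cl(A) ∖ int(A) = {28, 30, 31, 32} ∖ {30, 31} = {28, 32}.


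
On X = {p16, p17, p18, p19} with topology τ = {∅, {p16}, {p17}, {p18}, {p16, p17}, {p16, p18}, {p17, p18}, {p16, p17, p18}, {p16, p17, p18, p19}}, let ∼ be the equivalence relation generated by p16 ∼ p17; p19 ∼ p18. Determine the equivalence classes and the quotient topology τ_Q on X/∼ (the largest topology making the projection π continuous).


X/∼ = {[p16=p17], [p18=p19]}; |τ_Q| = 3.

Equivalence classes: [p16=p17], [p18=p19].
Quotient map π: X → X/∼ sends p16 ↦ [p16=p17], p17 ↦ [p16=p17], p18 ↦ [p18=p19], p19 ↦ [p18=p19].
For each subset V ⊆ X/∼, compute π^{-1}(V) ⊆ X and check whether π^{-1}(V) ∈ τ. V is open in τ_Q iff π^{-1}(V) ∈ τ.
  V = {}: π^{-1}(V) = ∅ ∈ τ ✓.
  V = {[p16=p17]}: π^{-1}(V) = {p16, p17} ∈ τ ✓.
  V = {[p18=p19]}: π^{-1}(V) = {p18, p19} ∉ τ ✗.
  V = {[p16=p17], [p18=p19]}: π^{-1}(V) = {p16, p17, p18, p19} ∈ τ ✓.
Open sets in the quotient: τ_Q = {{}, {[p16=p17]}, {[p16=p17], [p18=p19]}} (3 elements).


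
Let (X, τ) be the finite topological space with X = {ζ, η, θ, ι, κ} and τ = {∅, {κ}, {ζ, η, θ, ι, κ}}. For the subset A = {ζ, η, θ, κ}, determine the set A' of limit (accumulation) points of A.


A' = {ζ, η, θ, ι}

For each x ∈ X, list the open sets U ∈ τ with x ∈ U, then check whether U ∩ (A ∖ {x}) ≠ ∅ for every such U.
  x = ζ: opens ∋ x are {ζ, η, θ, ι, κ}; each meets A ∖ {ζ}, so x IS a limit point.
  x = η: opens ∋ x are {ζ, η, θ, ι, κ}; each meets A ∖ {η}, so x IS a limit point.
  x = θ: opens ∋ x are {ζ, η, θ, ι, κ}; each meets A ∖ {θ}, so x IS a limit point.
  x = ι: opens ∋ x are {ζ, η, θ, ι, κ}; each meets A ∖ {ι}, so x IS a limit point.
  x = κ: open {κ} ∋ x has {κ} ∩ (A ∖ {κ}) = ∅, so x is NOT a limit point.
Collecting: A' = {ζ, η, θ, ι}.


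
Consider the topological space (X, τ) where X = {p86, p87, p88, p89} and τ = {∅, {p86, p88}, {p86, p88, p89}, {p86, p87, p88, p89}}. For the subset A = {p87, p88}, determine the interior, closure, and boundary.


int(A) = ∅, cl(A) = {p86, p87, p88, p89}, ∂A = {p86, p87, p88, p89}.

Closed sets in (X, τ) are complements of opens:
  closed(X, τ) = {∅, {p87}, {p87, p89}, {p86, p87, p88, p89}}.
int(A) = ⋃ {U ∈ τ : U ⊆ A}. Opens contained in A: ∅.
Taking the union of these: int(A) = ∅.
cl(A) = ⋂ {C closed : A ⊆ C}. Closed sets containing A: {p86, p87, p88, p89}.
Intersecting these: cl(A) = {p86, p87, p88, p89}.
∂A = cl(A) ∖ int(A) = {p86, p87, p88, p89} ∖ ∅ = {p86, p87, p88, p89}.


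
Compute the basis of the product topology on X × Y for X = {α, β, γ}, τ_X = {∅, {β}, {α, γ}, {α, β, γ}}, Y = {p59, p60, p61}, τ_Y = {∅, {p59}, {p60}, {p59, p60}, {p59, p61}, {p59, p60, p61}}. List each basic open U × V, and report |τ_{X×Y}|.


Basis B = {∅ × ∅, {β} × {p59}, {β} × {p60}, {α, γ} × {p59}, {α, γ} × {p60}, {β} × {p59, p60}, {β} × {p59, p61}, {α, β, γ} × {p59}, {α, β, γ} × {p60}, {β} × {p59, p60, p61}, {α, γ} × {p59, p60}, {α, γ} × {p59, p61}, {α, γ} × {p59, p60, p61}, {α, β, γ} × {p59, p60}, {α, β, γ} × {p59, p61}, {α, β, γ} × {p59, p60, p61}}; |τ_{X×Y}| = 36.

Enumerate products U × V with U ∈ τ_X, V ∈ τ_Y (deduplicated):
  ∅ × ∅ = {} (∅)
  {β} × {p59} = {(β,p59)}
  {β} × {p60} = {(β,p60)}
  {α, γ} × {p59} = {(α,p59), (γ,p59)}
  {α, γ} × {p60} = {(α,p60), (γ,p60)}
  {β} × {p59, p60} = {(β,p59), (β,p60)}
  {β} × {p59, p61} = {(β,p59), (β,p61)}
  {α, β, γ} × {p59} = {(α,p59), (β,p59), (γ,p59)}
  {α, β, γ} × {p60} = {(α,p60), (β,p60), (γ,p60)}
  {β} × {p59, p60, p61} = {(β,p59), (β,p60), (β,p61)}
  {α, γ} × {p59, p60} = {(α,p59), (α,p60), (γ,p59), (γ,p60)}
  {α, γ} × {p59, p61} = {(α,p59), (α,p61), (γ,p59), (γ,p61)}
  {α, γ} × {p59, p60, p61} = {(α,p59), (α,p60), (α,p61), (γ,p59), (γ,p60), (γ,p61)}
  {α, β, γ} × {p59, p60} = {(α,p59), (α,p60), (β,p59), (β,p60), (γ,p59), (γ,p60)}
  {α, β, γ} × {p59, p61} = {(α,p59), (α,p61), (β,p59), (β,p61), (γ,p59), (γ,p61)}
  {α, β, γ} × {p59, p60, p61} = {(α,p59), (α,p60), (α,p61), (β,p59), (β,p60), (β,p61), (γ,p59), (γ,p60), (γ,p61)}
These 16 distinct sets form the basis B.
Close under arbitrary unions to get τ_{X×Y}; counting gives |τ_{X×Y}| = 36.


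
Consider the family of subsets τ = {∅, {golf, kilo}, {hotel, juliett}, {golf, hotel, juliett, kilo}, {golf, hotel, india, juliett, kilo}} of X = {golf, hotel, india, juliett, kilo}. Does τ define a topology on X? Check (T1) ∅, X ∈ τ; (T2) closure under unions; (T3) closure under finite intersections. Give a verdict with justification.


τ IS a topology on X.

Axiom (T1): ∅ ∈ τ? Yes; X ∈ τ? Yes.
Axiom (T2/T3): check pairwise unions and intersections of members of τ.
All pairwise intersections and unions checked — each lies in τ. Therefore τ satisfies (T1), (T2), (T3): it IS a topology on X.


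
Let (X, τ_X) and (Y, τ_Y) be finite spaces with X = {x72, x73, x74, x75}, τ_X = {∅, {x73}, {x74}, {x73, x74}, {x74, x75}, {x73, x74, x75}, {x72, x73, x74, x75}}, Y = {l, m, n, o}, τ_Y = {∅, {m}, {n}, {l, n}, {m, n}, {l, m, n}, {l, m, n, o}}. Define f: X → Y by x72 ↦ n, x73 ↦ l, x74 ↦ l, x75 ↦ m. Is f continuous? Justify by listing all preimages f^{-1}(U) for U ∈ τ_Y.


f is NOT continuous.

Compute f^{-1}(U) for each U ∈ τ_Y:
  U = ∅: f^{-1}(U) = ∅ ∈ τ_X ✓.
  U = {m}: f^{-1}(U) = {x75} ∉ τ_X ✗.
  U = {n}: f^{-1}(U) = {x72} ∉ τ_X ✗.
  U = {l, n}: f^{-1}(U) = {x72, x73, x74} ∉ τ_X ✗.
  U = {m, n}: f^{-1}(U) = {x72, x75} ∉ τ_X ✗.
  U = {l, m, n}: f^{-1}(U) = {x72, x73, x74, x75} ∈ τ_X ✓.
  U = {l, m, n, o}: f^{-1}(U) = {x72, x73, x74, x75} ∈ τ_X ✓.
Found U = {m} with f^{-1}(U) = {x75} not in τ_X. Therefore f is NOT continuous.


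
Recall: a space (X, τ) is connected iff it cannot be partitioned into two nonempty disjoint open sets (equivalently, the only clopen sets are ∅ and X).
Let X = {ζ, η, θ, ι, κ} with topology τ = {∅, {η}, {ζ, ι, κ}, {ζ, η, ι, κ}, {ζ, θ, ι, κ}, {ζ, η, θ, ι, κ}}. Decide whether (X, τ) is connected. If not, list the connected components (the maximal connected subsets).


(X, τ) is disconnected; components = [{η}, {ζ, θ, ι, κ}].

Find clopen sets (U ∈ τ with X ∖ U ∈ τ):
  U = ∅, X ∖ U = {ζ, η, θ, ι, κ} — both open, so U is clopen.
  U = {η}, X ∖ U = {ζ, θ, ι, κ} — both open, so U is clopen.
  U = {ζ, θ, ι, κ}, X ∖ U = {η} — both open, so U is clopen.
  U = {ζ, η, θ, ι, κ}, X ∖ U = ∅ — both open, so U is clopen.
Nontrivial clopen(s) exist: e.g. {ζ, θ, ι, κ}. So (X, τ) is disconnected.
Compute connected components by grouping points that agree on all clopens:
  component: {η}
  component: {ζ, θ, ι, κ}


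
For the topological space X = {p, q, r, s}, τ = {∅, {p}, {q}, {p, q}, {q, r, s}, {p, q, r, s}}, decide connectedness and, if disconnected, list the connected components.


(X, τ) is disconnected; components = [{p}, {q, r, s}].

Find clopen sets (U ∈ τ with X ∖ U ∈ τ):
  U = ∅, X ∖ U = {p, q, r, s} — both open, so U is clopen.
  U = {p}, X ∖ U = {q, r, s} — both open, so U is clopen.
  U = {q, r, s}, X ∖ U = {p} — both open, so U is clopen.
  U = {p, q, r, s}, X ∖ U = ∅ — both open, so U is clopen.
Nontrivial clopen(s) exist: e.g. {q, r, s}. So (X, τ) is disconnected.
Compute connected components by grouping points that agree on all clopens:
  component: {p}
  component: {q, r, s}


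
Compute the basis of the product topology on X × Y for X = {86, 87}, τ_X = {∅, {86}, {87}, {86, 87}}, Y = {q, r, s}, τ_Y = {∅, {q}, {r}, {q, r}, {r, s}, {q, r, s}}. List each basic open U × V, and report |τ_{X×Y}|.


Basis B = {∅ × ∅, {86} × {q}, {86} × {r}, {87} × {q}, {87} × {r}, {86} × {q, r}, {86, 87} × {q}, {86} × {r, s}, {86, 87} × {r}, {87} × {q, r}, {87} × {r, s}, {86} × {q, r, s}, {87} × {q, r, s}, {86, 87} × {q, r}, {86, 87} × {r, s}, {86, 87} × {q, r, s}}; |τ_{X×Y}| = 36.

Enumerate products U × V with U ∈ τ_X, V ∈ τ_Y (deduplicated):
  ∅ × ∅ = {} (∅)
  {86} × {q} = {(86,q)}
  {86} × {r} = {(86,r)}
  {87} × {q} = {(87,q)}
  {87} × {r} = {(87,r)}
  {86} × {q, r} = {(86,q), (86,r)}
  {86, 87} × {q} = {(86,q), (87,q)}
  {86} × {r, s} = {(86,r), (86,s)}
  {86, 87} × {r} = {(86,r), (87,r)}
  {87} × {q, r} = {(87,q), (87,r)}
  {87} × {r, s} = {(87,r), (87,s)}
  {86} × {q, r, s} = {(86,q), (86,r), (86,s)}
  {87} × {q, r, s} = {(87,q), (87,r), (87,s)}
  {86, 87} × {q, r} = {(86,q), (86,r), (87,q), (87,r)}
  {86, 87} × {r, s} = {(86,r), (86,s), (87,r), (87,s)}
  {86, 87} × {q, r, s} = {(86,q), (86,r), (86,s), (87,q), (87,r), (87,s)}
These 16 distinct sets form the basis B.
Close under arbitrary unions to get τ_{X×Y}; counting gives |τ_{X×Y}| = 36.


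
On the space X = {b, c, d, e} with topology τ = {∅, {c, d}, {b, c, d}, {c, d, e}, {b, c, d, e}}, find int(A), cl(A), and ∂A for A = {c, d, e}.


int(A) = {c, d, e}, cl(A) = {b, c, d, e}, ∂A = {b}.

Closed sets in (X, τ) are complements of opens:
  closed(X, τ) = {∅, {b}, {e}, {b, e}, {b, c, d, e}}.
int(A) = ⋃ {U ∈ τ : U ⊆ A}. Opens contained in A: ∅, {c, d}, {c, d, e}.
Taking the union of these: int(A) = {c, d, e}.
cl(A) = ⋂ {C closed : A ⊆ C}. Closed sets containing A: {b, c, d, e}.
Intersecting these: cl(A) = {b, c, d, e}.
∂A = cl(A) ∖ int(A) = {b, c, d, e} ∖ {c, d, e} = {b}.


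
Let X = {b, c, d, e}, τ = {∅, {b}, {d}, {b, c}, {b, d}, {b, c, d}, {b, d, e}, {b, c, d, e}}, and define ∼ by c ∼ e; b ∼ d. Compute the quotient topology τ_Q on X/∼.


X/∼ = {[b=d], [c=e]}; |τ_Q| = 3.

Equivalence classes: [b=d], [c=e].
Quotient map π: X → X/∼ sends b ↦ [b=d], c ↦ [c=e], d ↦ [b=d], e ↦ [c=e].
For each subset V ⊆ X/∼, compute π^{-1}(V) ⊆ X and check whether π^{-1}(V) ∈ τ. V is open in τ_Q iff π^{-1}(V) ∈ τ.
  V = {}: π^{-1}(V) = ∅ ∈ τ ✓.
  V = {[b=d]}: π^{-1}(V) = {b, d} ∈ τ ✓.
  V = {[c=e]}: π^{-1}(V) = {c, e} ∉ τ ✗.
  V = {[b=d], [c=e]}: π^{-1}(V) = {b, c, d, e} ∈ τ ✓.
Open sets in the quotient: τ_Q = {{}, {[b=d]}, {[b=d], [c=e]}} (3 elements).


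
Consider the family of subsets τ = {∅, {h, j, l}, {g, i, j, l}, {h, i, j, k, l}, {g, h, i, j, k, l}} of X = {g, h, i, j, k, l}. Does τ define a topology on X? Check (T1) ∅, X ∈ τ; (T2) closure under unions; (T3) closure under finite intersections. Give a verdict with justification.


τ is NOT a topology on X.

Axiom (T1): ∅ ∈ τ? Yes; X ∈ τ? Yes.
Axiom (T2/T3): check pairwise unions and intersections of members of τ.
Counterexample for (T3): {h, j, l} ∩ {g, i, j, l} = {j, l} ∉ τ. Therefore τ is NOT a topology.


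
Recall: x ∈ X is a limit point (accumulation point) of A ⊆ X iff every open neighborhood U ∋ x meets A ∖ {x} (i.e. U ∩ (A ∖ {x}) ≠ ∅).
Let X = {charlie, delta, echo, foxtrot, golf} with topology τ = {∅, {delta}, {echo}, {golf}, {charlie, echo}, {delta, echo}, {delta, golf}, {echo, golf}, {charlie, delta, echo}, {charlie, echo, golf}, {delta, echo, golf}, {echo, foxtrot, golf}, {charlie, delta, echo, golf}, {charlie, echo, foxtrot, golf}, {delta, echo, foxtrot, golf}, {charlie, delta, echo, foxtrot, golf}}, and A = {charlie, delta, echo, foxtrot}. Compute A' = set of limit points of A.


A' = {charlie, foxtrot}

For each x ∈ X, list the open sets U ∈ τ with x ∈ U, then check whether U ∩ (A ∖ {x}) ≠ ∅ for every such U.
  x = charlie: opens ∋ x are {charlie, echo}, {charlie, delta, echo}, {charlie, echo, golf}, {charlie, delta, echo, golf}, {charlie, echo, foxtrot, golf}, {charlie, delta, echo, foxtrot, golf}; each meets A ∖ {charlie}, so x IS a limit point.
  x = delta: open {delta} ∋ x has {delta} ∩ (A ∖ {delta}) = ∅, so x is NOT a limit point.
  x = echo: open {echo} ∋ x has {echo} ∩ (A ∖ {echo}) = ∅, so x is NOT a limit point.
  x = foxtrot: opens ∋ x are {echo, foxtrot, golf}, {charlie, echo, foxtrot, golf}, {delta, echo, foxtrot, golf}, {charlie, delta, echo, foxtrot, golf}; each meets A ∖ {foxtrot}, so x IS a limit point.
  x = golf: open {golf} ∋ x has {golf} ∩ (A ∖ {golf}) = ∅, so x is NOT a limit point.
Collecting: A' = {charlie, foxtrot}.


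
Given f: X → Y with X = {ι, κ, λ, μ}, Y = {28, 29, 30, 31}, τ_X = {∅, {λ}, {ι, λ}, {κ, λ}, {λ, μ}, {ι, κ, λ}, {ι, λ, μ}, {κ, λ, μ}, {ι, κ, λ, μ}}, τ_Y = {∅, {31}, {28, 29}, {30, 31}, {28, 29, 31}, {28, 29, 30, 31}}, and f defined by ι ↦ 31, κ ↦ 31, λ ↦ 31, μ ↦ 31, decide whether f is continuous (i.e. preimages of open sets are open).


f IS continuous.

Compute f^{-1}(U) for each U ∈ τ_Y:
  U = ∅: f^{-1}(U) = ∅ ∈ τ_X ✓.
  U = {31}: f^{-1}(U) = {ι, κ, λ, μ} ∈ τ_X ✓.
  U = {28, 29}: f^{-1}(U) = ∅ ∈ τ_X ✓.
  U = {30, 31}: f^{-1}(U) = {ι, κ, λ, μ} ∈ τ_X ✓.
  U = {28, 29, 31}: f^{-1}(U) = {ι, κ, λ, μ} ∈ τ_X ✓.
  U = {28, 29, 30, 31}: f^{-1}(U) = {ι, κ, λ, μ} ∈ τ_X ✓.
Every preimage lies in τ_X, so f IS continuous.


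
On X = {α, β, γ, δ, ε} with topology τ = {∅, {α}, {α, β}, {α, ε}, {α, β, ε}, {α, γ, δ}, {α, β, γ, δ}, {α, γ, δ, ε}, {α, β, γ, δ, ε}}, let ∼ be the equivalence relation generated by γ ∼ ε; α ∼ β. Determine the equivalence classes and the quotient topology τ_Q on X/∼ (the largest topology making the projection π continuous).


X/∼ = {[α=β], [γ=ε], [δ]}; |τ_Q| = 3.

Equivalence classes: [α=β], [γ=ε], [δ].
Quotient map π: X → X/∼ sends α ↦ [α=β], β ↦ [α=β], γ ↦ [γ=ε], δ ↦ [δ], ε ↦ [γ=ε].
For each subset V ⊆ X/∼, compute π^{-1}(V) ⊆ X and check whether π^{-1}(V) ∈ τ. V is open in τ_Q iff π^{-1}(V) ∈ τ.
  V = {}: π^{-1}(V) = ∅ ∈ τ ✓.
  V = {[α=β]}: π^{-1}(V) = {α, β} ∈ τ ✓.
  V = {[γ=ε]}: π^{-1}(V) = {γ, ε} ∉ τ ✗.
  V = {[α=β], [γ=ε]}: π^{-1}(V) = {α, β, γ, ε} ∉ τ ✗.
  V = {[δ]}: π^{-1}(V) = {δ} ∉ τ ✗.
  V = {[α=β], [δ]}: π^{-1}(V) = {α, β, δ} ∉ τ ✗.
  V = {[γ=ε], [δ]}: π^{-1}(V) = {γ, δ, ε} ∉ τ ✗.
  V = {[α=β], [γ=ε], [δ]}: π^{-1}(V) = {α, β, γ, δ, ε} ∈ τ ✓.
Open sets in the quotient: τ_Q = {{}, {[α=β]}, {[α=β], [γ=ε], [δ]}} (3 elements).


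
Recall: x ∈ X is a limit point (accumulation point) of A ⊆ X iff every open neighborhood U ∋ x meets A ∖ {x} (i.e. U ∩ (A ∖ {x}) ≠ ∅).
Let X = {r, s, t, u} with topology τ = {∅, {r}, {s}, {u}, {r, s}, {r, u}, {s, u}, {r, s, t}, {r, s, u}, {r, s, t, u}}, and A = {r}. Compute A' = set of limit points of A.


A' = {t}

For each x ∈ X, list the open sets U ∈ τ with x ∈ U, then check whether U ∩ (A ∖ {x}) ≠ ∅ for every such U.
  x = r: open {r} ∋ x has {r} ∩ (A ∖ {r}) = ∅, so x is NOT a limit point.
  x = s: open {s} ∋ x has {s} ∩ (A ∖ {s}) = ∅, so x is NOT a limit point.
  x = t: opens ∋ x are {r, s, t}, {r, s, t, u}; each meets A ∖ {t}, so x IS a limit point.
  x = u: open {u} ∋ x has {u} ∩ (A ∖ {u}) = ∅, so x is NOT a limit point.
Collecting: A' = {t}.


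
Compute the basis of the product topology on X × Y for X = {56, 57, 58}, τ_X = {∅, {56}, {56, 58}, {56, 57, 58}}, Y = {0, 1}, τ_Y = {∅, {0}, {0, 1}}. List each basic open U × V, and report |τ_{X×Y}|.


Basis B = {∅ × ∅, {56} × {0}, {56} × {0, 1}, {56, 58} × {0}, {56, 57, 58} × {0}, {56, 58} × {0, 1}, {56, 57, 58} × {0, 1}}; |τ_{X×Y}| = 10.

Enumerate products U × V with U ∈ τ_X, V ∈ τ_Y (deduplicated):
  ∅ × ∅ = {} (∅)
  {56} × {0} = {(56,0)}
  {56} × {0, 1} = {(56,0), (56,1)}
  {56, 58} × {0} = {(56,0), (58,0)}
  {56, 57, 58} × {0} = {(56,0), (57,0), (58,0)}
  {56, 58} × {0, 1} = {(56,0), (56,1), (58,0), (58,1)}
  {56, 57, 58} × {0, 1} = {(56,0), (56,1), (57,0), (57,1), (58,0), (58,1)}
These 7 distinct sets form the basis B.
Close under arbitrary unions to get τ_{X×Y}; counting gives |τ_{X×Y}| = 10.


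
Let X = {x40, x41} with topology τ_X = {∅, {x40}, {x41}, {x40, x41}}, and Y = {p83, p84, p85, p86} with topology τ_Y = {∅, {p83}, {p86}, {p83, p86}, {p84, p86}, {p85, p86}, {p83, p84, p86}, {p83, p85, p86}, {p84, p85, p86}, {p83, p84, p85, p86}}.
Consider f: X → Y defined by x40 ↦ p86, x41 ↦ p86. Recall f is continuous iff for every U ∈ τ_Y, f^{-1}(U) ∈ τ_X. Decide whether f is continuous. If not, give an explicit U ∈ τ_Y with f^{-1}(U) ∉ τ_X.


f IS continuous.

Compute f^{-1}(U) for each U ∈ τ_Y:
  U = ∅: f^{-1}(U) = ∅ ∈ τ_X ✓.
  U = {p83}: f^{-1}(U) = ∅ ∈ τ_X ✓.
  U = {p86}: f^{-1}(U) = {x40, x41} ∈ τ_X ✓.
  U = {p83, p86}: f^{-1}(U) = {x40, x41} ∈ τ_X ✓.
  U = {p84, p86}: f^{-1}(U) = {x40, x41} ∈ τ_X ✓.
  U = {p85, p86}: f^{-1}(U) = {x40, x41} ∈ τ_X ✓.
  U = {p83, p84, p86}: f^{-1}(U) = {x40, x41} ∈ τ_X ✓.
  U = {p83, p85, p86}: f^{-1}(U) = {x40, x41} ∈ τ_X ✓.
  U = {p84, p85, p86}: f^{-1}(U) = {x40, x41} ∈ τ_X ✓.
  U = {p83, p84, p85, p86}: f^{-1}(U) = {x40, x41} ∈ τ_X ✓.
Every preimage lies in τ_X, so f IS continuous.


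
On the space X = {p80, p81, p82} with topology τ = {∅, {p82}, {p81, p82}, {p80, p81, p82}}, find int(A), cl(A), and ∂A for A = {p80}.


int(A) = ∅, cl(A) = {p80}, ∂A = {p80}.

Closed sets in (X, τ) are complements of opens:
  closed(X, τ) = {∅, {p80}, {p80, p81}, {p80, p81, p82}}.
int(A) = ⋃ {U ∈ τ : U ⊆ A}. Opens contained in A: ∅.
Taking the union of these: int(A) = ∅.
cl(A) = ⋂ {C closed : A ⊆ C}. Closed sets containing A: {p80}, {p80, p81}, {p80, p81, p82}.
Intersecting these: cl(A) = {p80}.
∂A = cl(A) ∖ int(A) = {p80} ∖ ∅ = {p80}.


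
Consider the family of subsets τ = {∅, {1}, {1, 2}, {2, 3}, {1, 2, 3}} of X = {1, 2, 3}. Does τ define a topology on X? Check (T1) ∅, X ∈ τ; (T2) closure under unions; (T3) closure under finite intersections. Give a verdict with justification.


τ is NOT a topology on X.

Axiom (T1): ∅ ∈ τ? Yes; X ∈ τ? Yes.
Axiom (T2/T3): check pairwise unions and intersections of members of τ.
Counterexample for (T3): {1, 2} ∩ {2, 3} = {2} ∉ τ. Therefore τ is NOT a topology.


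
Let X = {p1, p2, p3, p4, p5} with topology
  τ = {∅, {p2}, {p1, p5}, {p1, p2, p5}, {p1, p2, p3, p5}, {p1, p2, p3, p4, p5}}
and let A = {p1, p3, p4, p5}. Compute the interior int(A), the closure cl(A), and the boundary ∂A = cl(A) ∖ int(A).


int(A) = {p1, p5}, cl(A) = {p1, p3, p4, p5}, ∂A = {p3, p4}.

Closed sets in (X, τ) are complements of opens:
  closed(X, τ) = {∅, {p4}, {p3, p4}, {p2, p3, p4}, {p1, p3, p4, p5}, {p1, p2, p3, p4, p5}}.
int(A) = ⋃ {U ∈ τ : U ⊆ A}. Opens contained in A: ∅, {p1, p5}.
Taking the union of these: int(A) = {p1, p5}.
cl(A) = ⋂ {C closed : A ⊆ C}. Closed sets containing A: {p1, p3, p4, p5}, {p1, p2, p3, p4, p5}.
Intersecting these: cl(A) = {p1, p3, p4, p5}.
∂A = cl(A) ∖ int(A) = {p1, p3, p4, p5} ∖ {p1, p5} = {p3, p4}.


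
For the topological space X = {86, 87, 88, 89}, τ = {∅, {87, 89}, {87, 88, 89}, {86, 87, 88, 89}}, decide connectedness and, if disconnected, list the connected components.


(X, τ) is connected.

Find clopen sets (U ∈ τ with X ∖ U ∈ τ):
  U = ∅, X ∖ U = {86, 87, 88, 89} — both open, so U is clopen.
  U = {86, 87, 88, 89}, X ∖ U = ∅ — both open, so U is clopen.
Only trivial clopens (∅ and X) exist, so (X, τ) is connected.
Compute connected components by grouping points that agree on all clopens:
  component: {86, 87, 88, 89}


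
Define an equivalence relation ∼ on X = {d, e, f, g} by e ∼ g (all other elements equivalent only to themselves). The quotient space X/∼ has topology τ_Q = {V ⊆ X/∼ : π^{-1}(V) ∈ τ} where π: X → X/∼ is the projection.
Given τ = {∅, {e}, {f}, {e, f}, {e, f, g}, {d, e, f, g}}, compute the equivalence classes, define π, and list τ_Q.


X/∼ = {[d], [e=g], [f]}; |τ_Q| = 4.

Equivalence classes: [d], [e=g], [f].
Quotient map π: X → X/∼ sends d ↦ [d], e ↦ [e=g], f ↦ [f], g ↦ [e=g].
For each subset V ⊆ X/∼, compute π^{-1}(V) ⊆ X and check whether π^{-1}(V) ∈ τ. V is open in τ_Q iff π^{-1}(V) ∈ τ.
  V = {}: π^{-1}(V) = ∅ ∈ τ ✓.
  V = {[d]}: π^{-1}(V) = {d} ∉ τ ✗.
  V = {[e=g]}: π^{-1}(V) = {e, g} ∉ τ ✗.
  V = {[d], [e=g]}: π^{-1}(V) = {d, e, g} ∉ τ ✗.
  V = {[f]}: π^{-1}(V) = {f} ∈ τ ✓.
  V = {[d], [f]}: π^{-1}(V) = {d, f} ∉ τ ✗.
  V = {[e=g], [f]}: π^{-1}(V) = {e, f, g} ∈ τ ✓.
  V = {[d], [e=g], [f]}: π^{-1}(V) = {d, e, f, g} ∈ τ ✓.
Open sets in the quotient: τ_Q = {{}, {[f]}, {[e=g], [f]}, {[d], [e=g], [f]}} (4 elements).


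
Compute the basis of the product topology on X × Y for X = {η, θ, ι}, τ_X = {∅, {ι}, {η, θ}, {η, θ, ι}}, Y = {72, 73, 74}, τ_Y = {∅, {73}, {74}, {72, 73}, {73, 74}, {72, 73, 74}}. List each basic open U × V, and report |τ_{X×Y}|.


Basis B = {∅ × ∅, {ι} × {73}, {ι} × {74}, {η, θ} × {73}, {η, θ} × {74}, {ι} × {72, 73}, {ι} × {73, 74}, {η, θ, ι} × {73}, {η, θ, ι} × {74}, {ι} × {72, 73, 74}, {η, θ} × {72, 73}, {η, θ} × {73, 74}, {η, θ} × {72, 73, 74}, {η, θ, ι} × {72, 73}, {η, θ, ι} × {73, 74}, {η, θ, ι} × {72, 73, 74}}; |τ_{X×Y}| = 36.

Enumerate products U × V with U ∈ τ_X, V ∈ τ_Y (deduplicated):
  ∅ × ∅ = {} (∅)
  {ι} × {73} = {(ι,73)}
  {ι} × {74} = {(ι,74)}
  {η, θ} × {73} = {(η,73), (θ,73)}
  {η, θ} × {74} = {(η,74), (θ,74)}
  {ι} × {72, 73} = {(ι,72), (ι,73)}
  {ι} × {73, 74} = {(ι,73), (ι,74)}
  {η, θ, ι} × {73} = {(η,73), (θ,73), (ι,73)}
  {η, θ, ι} × {74} = {(η,74), (θ,74), (ι,74)}
  {ι} × {72, 73, 74} = {(ι,72), (ι,73), (ι,74)}
  {η, θ} × {72, 73} = {(η,72), (η,73), (θ,72), (θ,73)}
  {η, θ} × {73, 74} = {(η,73), (η,74), (θ,73), (θ,74)}
  {η, θ} × {72, 73, 74} = {(η,72), (η,73), (η,74), (θ,72), (θ,73), (θ,74)}
  {η, θ, ι} × {72, 73} = {(η,72), (η,73), (θ,72), (θ,73), (ι,72), (ι,73)}
  {η, θ, ι} × {73, 74} = {(η,73), (η,74), (θ,73), (θ,74), (ι,73), (ι,74)}
  {η, θ, ι} × {72, 73, 74} = {(η,72), (η,73), (η,74), (θ,72), (θ,73), (θ,74), (ι,72), (ι,73), (ι,74)}
These 16 distinct sets form the basis B.
Close under arbitrary unions to get τ_{X×Y}; counting gives |τ_{X×Y}| = 36.


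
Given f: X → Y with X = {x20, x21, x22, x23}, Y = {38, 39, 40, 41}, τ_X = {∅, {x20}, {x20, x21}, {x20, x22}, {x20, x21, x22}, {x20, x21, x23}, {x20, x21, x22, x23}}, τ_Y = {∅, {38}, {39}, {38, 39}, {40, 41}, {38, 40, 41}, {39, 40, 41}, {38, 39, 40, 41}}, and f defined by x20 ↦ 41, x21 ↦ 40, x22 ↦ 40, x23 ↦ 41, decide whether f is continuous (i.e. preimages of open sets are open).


f IS continuous.

Compute f^{-1}(U) for each U ∈ τ_Y:
  U = ∅: f^{-1}(U) = ∅ ∈ τ_X ✓.
  U = {38}: f^{-1}(U) = ∅ ∈ τ_X ✓.
  U = {39}: f^{-1}(U) = ∅ ∈ τ_X ✓.
  U = {38, 39}: f^{-1}(U) = ∅ ∈ τ_X ✓.
  U = {40, 41}: f^{-1}(U) = {x20, x21, x22, x23} ∈ τ_X ✓.
  U = {38, 40, 41}: f^{-1}(U) = {x20, x21, x22, x23} ∈ τ_X ✓.
  U = {39, 40, 41}: f^{-1}(U) = {x20, x21, x22, x23} ∈ τ_X ✓.
  U = {38, 39, 40, 41}: f^{-1}(U) = {x20, x21, x22, x23} ∈ τ_X ✓.
Every preimage lies in τ_X, so f IS continuous.


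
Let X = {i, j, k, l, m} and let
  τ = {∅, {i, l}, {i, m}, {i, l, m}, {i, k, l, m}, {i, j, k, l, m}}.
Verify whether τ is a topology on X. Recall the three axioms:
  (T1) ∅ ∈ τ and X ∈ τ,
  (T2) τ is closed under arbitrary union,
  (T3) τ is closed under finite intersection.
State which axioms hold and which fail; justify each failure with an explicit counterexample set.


τ is NOT a topology on X.

Axiom (T1): ∅ ∈ τ? Yes; X ∈ τ? Yes.
Axiom (T2/T3): check pairwise unions and intersections of members of τ.
Counterexample for (T3): {i, l} ∩ {i, m} = {i} ∉ τ. Therefore τ is NOT a topology.


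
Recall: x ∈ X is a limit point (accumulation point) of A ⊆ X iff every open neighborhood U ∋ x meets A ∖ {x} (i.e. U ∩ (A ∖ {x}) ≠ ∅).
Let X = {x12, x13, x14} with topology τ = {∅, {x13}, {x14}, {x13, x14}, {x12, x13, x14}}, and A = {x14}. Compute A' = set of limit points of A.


A' = {x12}

For each x ∈ X, list the open sets U ∈ τ with x ∈ U, then check whether U ∩ (A ∖ {x}) ≠ ∅ for every such U.
  x = x12: opens ∋ x are {x12, x13, x14}; each meets A ∖ {x12}, so x IS a limit point.
  x = x13: open {x13} ∋ x has {x13} ∩ (A ∖ {x13}) = ∅, so x is NOT a limit point.
  x = x14: open {x14} ∋ x has {x14} ∩ (A ∖ {x14}) = ∅, so x is NOT a limit point.
Collecting: A' = {x12}.


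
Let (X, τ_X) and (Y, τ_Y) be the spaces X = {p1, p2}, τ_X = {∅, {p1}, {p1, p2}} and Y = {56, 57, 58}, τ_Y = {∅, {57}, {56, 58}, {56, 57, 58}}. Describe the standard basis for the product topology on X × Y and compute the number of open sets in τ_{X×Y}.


Basis B = {∅ × ∅, {p1} × {57}, {p1} × {56, 58}, {p1, p2} × {57}, {p1} × {56, 57, 58}, {p1, p2} × {56, 58}, {p1, p2} × {56, 57, 58}}; |τ_{X×Y}| = 9.

Enumerate products U × V with U ∈ τ_X, V ∈ τ_Y (deduplicated):
  ∅ × ∅ = {} (∅)
  {p1} × {57} = {(p1,57)}
  {p1} × {56, 58} = {(p1,56), (p1,58)}
  {p1, p2} × {57} = {(p1,57), (p2,57)}
  {p1} × {56, 57, 58} = {(p1,56), (p1,57), (p1,58)}
  {p1, p2} × {56, 58} = {(p1,56), (p1,58), (p2,56), (p2,58)}
  {p1, p2} × {56, 57, 58} = {(p1,56), (p1,57), (p1,58), (p2,56), (p2,57), (p2,58)}
These 7 distinct sets form the basis B.
Close under arbitrary unions to get τ_{X×Y}; counting gives |τ_{X×Y}| = 9.


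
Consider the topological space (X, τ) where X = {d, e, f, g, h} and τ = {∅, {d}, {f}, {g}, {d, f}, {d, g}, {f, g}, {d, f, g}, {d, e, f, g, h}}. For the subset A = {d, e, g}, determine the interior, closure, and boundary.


int(A) = {d, g}, cl(A) = {d, e, g, h}, ∂A = {e, h}.

Closed sets in (X, τ) are complements of opens:
  closed(X, τ) = {∅, {e, h}, {d, e, h}, {e, f, h}, {e, g, h}, {d, e, f, h}, {d, e, g, h}, {e, f, g, h}, {d, e, f, g, h}}.
int(A) = ⋃ {U ∈ τ : U ⊆ A}. Opens contained in A: ∅, {d}, {g}, {d, g}.
Taking the union of these: int(A) = {d, g}.
cl(A) = ⋂ {C closed : A ⊆ C}. Closed sets containing A: {d, e, g, h}, {d, e, f, g, h}.
Intersecting these: cl(A) = {d, e, g, h}.
∂A = cl(A) ∖ int(A) = {d, e, g, h} ∖ {d, g} = {e, h}.


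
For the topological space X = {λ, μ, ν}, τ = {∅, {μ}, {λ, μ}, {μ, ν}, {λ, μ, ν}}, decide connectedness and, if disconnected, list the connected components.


(X, τ) is connected.

Find clopen sets (U ∈ τ with X ∖ U ∈ τ):
  U = ∅, X ∖ U = {λ, μ, ν} — both open, so U is clopen.
  U = {λ, μ, ν}, X ∖ U = ∅ — both open, so U is clopen.
Only trivial clopens (∅ and X) exist, so (X, τ) is connected.
Compute connected components by grouping points that agree on all clopens:
  component: {λ, μ, ν}


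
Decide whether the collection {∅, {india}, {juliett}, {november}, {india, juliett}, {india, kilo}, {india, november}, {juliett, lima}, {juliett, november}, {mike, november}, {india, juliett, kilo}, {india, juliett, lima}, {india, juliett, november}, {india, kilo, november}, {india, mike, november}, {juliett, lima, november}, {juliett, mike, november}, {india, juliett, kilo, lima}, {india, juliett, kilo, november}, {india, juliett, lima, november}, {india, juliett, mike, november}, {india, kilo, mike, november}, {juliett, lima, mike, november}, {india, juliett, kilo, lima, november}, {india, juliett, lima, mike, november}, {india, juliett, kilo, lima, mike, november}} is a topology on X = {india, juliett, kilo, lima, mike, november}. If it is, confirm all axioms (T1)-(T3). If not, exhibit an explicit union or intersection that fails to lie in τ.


τ is NOT a topology on X.

Axiom (T1): ∅ ∈ τ? Yes; X ∈ τ? Yes.
Axiom (T2/T3): check pairwise unions and intersections of members of τ.
Counterexample for (T2): {juliett} ∪ {india, kilo, mike, november} = {india, juliett, kilo, mike, november} ∉ τ. Therefore τ is NOT a topology.


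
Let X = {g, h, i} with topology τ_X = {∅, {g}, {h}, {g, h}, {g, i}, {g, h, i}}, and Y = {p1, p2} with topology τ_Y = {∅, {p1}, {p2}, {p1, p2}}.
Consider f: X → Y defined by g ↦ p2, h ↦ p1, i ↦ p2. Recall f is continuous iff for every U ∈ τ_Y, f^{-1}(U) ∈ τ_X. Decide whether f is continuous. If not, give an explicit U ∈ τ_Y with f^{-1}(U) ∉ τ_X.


f IS continuous.

Compute f^{-1}(U) for each U ∈ τ_Y:
  U = ∅: f^{-1}(U) = ∅ ∈ τ_X ✓.
  U = {p1}: f^{-1}(U) = {h} ∈ τ_X ✓.
  U = {p2}: f^{-1}(U) = {g, i} ∈ τ_X ✓.
  U = {p1, p2}: f^{-1}(U) = {g, h, i} ∈ τ_X ✓.
Every preimage lies in τ_X, so f IS continuous.


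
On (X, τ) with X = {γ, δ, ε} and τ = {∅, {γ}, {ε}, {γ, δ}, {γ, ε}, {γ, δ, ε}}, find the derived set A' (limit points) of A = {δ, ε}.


A' = ∅

For each x ∈ X, list the open sets U ∈ τ with x ∈ U, then check whether U ∩ (A ∖ {x}) ≠ ∅ for every such U.
  x = γ: open {γ} ∋ x has {γ} ∩ (A ∖ {γ}) = ∅, so x is NOT a limit point.
  x = δ: open {γ, δ} ∋ x has {γ, δ} ∩ (A ∖ {δ}) = ∅, so x is NOT a limit point.
  x = ε: open {ε} ∋ x has {ε} ∩ (A ∖ {ε}) = ∅, so x is NOT a limit point.
Collecting: A' = ∅.


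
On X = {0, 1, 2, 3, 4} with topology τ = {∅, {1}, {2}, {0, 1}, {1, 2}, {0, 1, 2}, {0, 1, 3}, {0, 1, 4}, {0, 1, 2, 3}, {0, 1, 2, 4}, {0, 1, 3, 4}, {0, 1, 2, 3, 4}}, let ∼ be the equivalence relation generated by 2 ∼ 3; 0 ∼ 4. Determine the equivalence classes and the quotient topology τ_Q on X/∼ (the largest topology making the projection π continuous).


X/∼ = {[0=4], [1], [2=3]}; |τ_Q| = 4.

Equivalence classes: [0=4], [1], [2=3].
Quotient map π: X → X/∼ sends 0 ↦ [0=4], 1 ↦ [1], 2 ↦ [2=3], 3 ↦ [2=3], 4 ↦ [0=4].
For each subset V ⊆ X/∼, compute π^{-1}(V) ⊆ X and check whether π^{-1}(V) ∈ τ. V is open in τ_Q iff π^{-1}(V) ∈ τ.
  V = {}: π^{-1}(V) = ∅ ∈ τ ✓.
  V = {[0=4]}: π^{-1}(V) = {0, 4} ∉ τ ✗.
  V = {[1]}: π^{-1}(V) = {1} ∈ τ ✓.
  V = {[0=4], [1]}: π^{-1}(V) = {0, 1, 4} ∈ τ ✓.
  V = {[2=3]}: π^{-1}(V) = {2, 3} ∉ τ ✗.
  V = {[0=4], [2=3]}: π^{-1}(V) = {0, 2, 3, 4} ∉ τ ✗.
  V = {[1], [2=3]}: π^{-1}(V) = {1, 2, 3} ∉ τ ✗.
  V = {[0=4], [1], [2=3]}: π^{-1}(V) = {0, 1, 2, 3, 4} ∈ τ ✓.
Open sets in the quotient: τ_Q = {{}, {[1]}, {[0=4], [1]}, {[0=4], [1], [2=3]}} (4 elements).


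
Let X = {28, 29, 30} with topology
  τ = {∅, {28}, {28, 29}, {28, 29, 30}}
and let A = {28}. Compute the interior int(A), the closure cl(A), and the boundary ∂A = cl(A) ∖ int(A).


int(A) = {28}, cl(A) = {28, 29, 30}, ∂A = {29, 30}.

Closed sets in (X, τ) are complements of opens:
  closed(X, τ) = {∅, {30}, {29, 30}, {28, 29, 30}}.
int(A) = ⋃ {U ∈ τ : U ⊆ A}. Opens contained in A: ∅, {28}.
Taking the union of these: int(A) = {28}.
cl(A) = ⋂ {C closed : A ⊆ C}. Closed sets containing A: {28, 29, 30}.
Intersecting these: cl(A) = {28, 29, 30}.
∂A = cl(A) ∖ int(A) = {28, 29, 30} ∖ {28} = {29, 30}.


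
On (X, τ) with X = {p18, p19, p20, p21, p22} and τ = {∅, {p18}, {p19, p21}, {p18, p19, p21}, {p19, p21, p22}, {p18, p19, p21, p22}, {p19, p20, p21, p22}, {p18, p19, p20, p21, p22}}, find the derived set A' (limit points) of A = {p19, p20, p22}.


A' = {p20, p21, p22}

For each x ∈ X, list the open sets U ∈ τ with x ∈ U, then check whether U ∩ (A ∖ {x}) ≠ ∅ for every such U.
  x = p18: open {p18} ∋ x has {p18} ∩ (A ∖ {p18}) = ∅, so x is NOT a limit point.
  x = p19: open {p19, p21} ∋ x has {p19, p21} ∩ (A ∖ {p19}) = ∅, so x is NOT a limit point.
  x = p20: opens ∋ x are {p19, p20, p21, p22}, {p18, p19, p20, p21, p22}; each meets A ∖ {p20}, so x IS a limit point.
  x = p21: opens ∋ x are {p19, p21}, {p18, p19, p21}, {p19, p21, p22}, {p18, p19, p21, p22}, {p19, p20, p21, p22}, {p18, p19, p20, p21, p22}; each meets A ∖ {p21}, so x IS a limit point.
  x = p22: opens ∋ x are {p19, p21, p22}, {p18, p19, p21, p22}, {p19, p20, p21, p22}, {p18, p19, p20, p21, p22}; each meets A ∖ {p22}, so x IS a limit point.
Collecting: A' = {p20, p21, p22}.


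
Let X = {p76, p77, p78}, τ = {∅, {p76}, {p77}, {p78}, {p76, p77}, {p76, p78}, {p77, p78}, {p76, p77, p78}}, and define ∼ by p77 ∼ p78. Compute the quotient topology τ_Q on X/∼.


X/∼ = {[p76], [p77=p78]}; |τ_Q| = 4.

Equivalence classes: [p76], [p77=p78].
Quotient map π: X → X/∼ sends p76 ↦ [p76], p77 ↦ [p77=p78], p78 ↦ [p77=p78].
For each subset V ⊆ X/∼, compute π^{-1}(V) ⊆ X and check whether π^{-1}(V) ∈ τ. V is open in τ_Q iff π^{-1}(V) ∈ τ.
  V = {}: π^{-1}(V) = ∅ ∈ τ ✓.
  V = {[p76]}: π^{-1}(V) = {p76} ∈ τ ✓.
  V = {[p77=p78]}: π^{-1}(V) = {p77, p78} ∈ τ ✓.
  V = {[p76], [p77=p78]}: π^{-1}(V) = {p76, p77, p78} ∈ τ ✓.
Open sets in the quotient: τ_Q = {{}, {[p76]}, {[p77=p78]}, {[p76], [p77=p78]}} (4 elements).
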